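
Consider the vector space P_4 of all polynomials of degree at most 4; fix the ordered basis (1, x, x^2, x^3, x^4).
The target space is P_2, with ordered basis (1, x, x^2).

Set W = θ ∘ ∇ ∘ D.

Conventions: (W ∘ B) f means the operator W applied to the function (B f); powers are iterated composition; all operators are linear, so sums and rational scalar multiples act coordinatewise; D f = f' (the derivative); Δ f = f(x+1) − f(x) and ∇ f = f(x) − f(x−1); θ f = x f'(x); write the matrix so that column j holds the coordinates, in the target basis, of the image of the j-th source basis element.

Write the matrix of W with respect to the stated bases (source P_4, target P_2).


image of 1: 0
image of x: 0
image of x^2: 0
image of x^3: 6x
image of x^4: 24x^2 - 12x
each image's coordinates form column j of the matrix

the matrix is [[0, 0, 0, 0, 0]; [0, 0, 0, 6, -12]; [0, 0, 0, 0, 24]] (rows listed top to bottom)


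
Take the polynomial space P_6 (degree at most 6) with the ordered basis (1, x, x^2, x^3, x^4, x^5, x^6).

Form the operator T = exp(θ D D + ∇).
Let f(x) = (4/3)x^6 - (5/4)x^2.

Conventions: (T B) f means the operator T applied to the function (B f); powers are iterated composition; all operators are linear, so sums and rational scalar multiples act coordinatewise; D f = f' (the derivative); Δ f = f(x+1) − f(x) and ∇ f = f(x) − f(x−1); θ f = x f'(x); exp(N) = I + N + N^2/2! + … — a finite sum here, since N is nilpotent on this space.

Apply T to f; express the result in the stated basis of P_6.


the image equals g(x) = (4/3)x^6 + 8x^5 + 160x^4 + (1600/3)x^3 + (7755/4)x^2 + (4027/2)x + 28

order-1 term: 8x^5 + 140x^4 + (80/3)x^3 - 20x^2 + (11/2)x - 1/12
order-2 term: 20x^4 + 480x^3 + 1340x^2 + 280x - 479/12
order-3 term: (80/3)x^3 + 600x^2 + 1400x - 200
order-4 term: 20x^2 + 320x + 620/3
order-5 term: 8x + 60
order-6 term: 4/3
the series for exp(θ D D + ∇) f terminates at order 6
exp(θ D D + ∇) f = (4/3)x^6 + 8x^5 + 160x^4 + (1600/3)x^3 + (7755/4)x^2 + (4027/2)x + 28


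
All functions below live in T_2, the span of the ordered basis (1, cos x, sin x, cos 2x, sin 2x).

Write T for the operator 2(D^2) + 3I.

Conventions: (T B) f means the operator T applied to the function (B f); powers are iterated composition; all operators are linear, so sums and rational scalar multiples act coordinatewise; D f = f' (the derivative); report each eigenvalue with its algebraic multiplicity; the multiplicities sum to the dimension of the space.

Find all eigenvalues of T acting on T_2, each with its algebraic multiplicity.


image of 1: 3
image of cos x: cos x
image of sin x: sin x
image of cos 2x: -5cos 2x
image of sin 2x: -5sin 2x
the matrix is diagonal; its diagonal is (3, 1, 1, -5, -5)
for a triangular matrix the eigenvalues are the diagonal entries, with algebraic multiplicity their repetition count

λ = -5 (multiplicity 2), λ = 1 (multiplicity 2), λ = 3 (multiplicity 1)


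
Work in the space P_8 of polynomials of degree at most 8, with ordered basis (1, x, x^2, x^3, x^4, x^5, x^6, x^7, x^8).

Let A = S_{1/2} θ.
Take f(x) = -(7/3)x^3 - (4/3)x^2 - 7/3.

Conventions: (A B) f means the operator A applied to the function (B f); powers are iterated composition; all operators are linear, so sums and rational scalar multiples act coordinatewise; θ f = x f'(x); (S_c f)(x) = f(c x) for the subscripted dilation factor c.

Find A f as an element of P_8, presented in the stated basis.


g(x) = -(7/8)x^3 - (2/3)x^2

θ f = -7x^3 - (8/3)x^2
S_{1/2} θ f = -(7/8)x^3 - (2/3)x^2


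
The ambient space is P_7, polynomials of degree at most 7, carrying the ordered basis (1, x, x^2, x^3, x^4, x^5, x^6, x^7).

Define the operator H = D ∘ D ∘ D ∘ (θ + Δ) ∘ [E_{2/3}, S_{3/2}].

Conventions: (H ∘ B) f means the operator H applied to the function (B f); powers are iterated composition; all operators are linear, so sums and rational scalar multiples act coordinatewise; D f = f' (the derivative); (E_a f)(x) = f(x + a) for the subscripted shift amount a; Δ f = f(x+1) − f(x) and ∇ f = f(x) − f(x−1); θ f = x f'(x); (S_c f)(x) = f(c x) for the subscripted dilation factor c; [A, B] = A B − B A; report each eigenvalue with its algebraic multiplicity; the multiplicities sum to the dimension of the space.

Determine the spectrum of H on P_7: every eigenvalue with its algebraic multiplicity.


image of 1: 0
image of x: 0
image of x^2: 0
image of x^3: 0
image of x^4: 81
image of x^5: 810x + 540
image of x^6: (18225/4)x^2 + (11745/2)x + 11115/4
image of x^7: (76545/4)x^3 + (144585/4)x^2 + (257355/8)x + 52815/4
the matrix is upper triangular; its diagonal is (0, 0, 0, 0, 0, 0, 0, 0)
for a triangular matrix the eigenvalues are the diagonal entries, with algebraic multiplicity their repetition count

λ = 0 (multiplicity 8)


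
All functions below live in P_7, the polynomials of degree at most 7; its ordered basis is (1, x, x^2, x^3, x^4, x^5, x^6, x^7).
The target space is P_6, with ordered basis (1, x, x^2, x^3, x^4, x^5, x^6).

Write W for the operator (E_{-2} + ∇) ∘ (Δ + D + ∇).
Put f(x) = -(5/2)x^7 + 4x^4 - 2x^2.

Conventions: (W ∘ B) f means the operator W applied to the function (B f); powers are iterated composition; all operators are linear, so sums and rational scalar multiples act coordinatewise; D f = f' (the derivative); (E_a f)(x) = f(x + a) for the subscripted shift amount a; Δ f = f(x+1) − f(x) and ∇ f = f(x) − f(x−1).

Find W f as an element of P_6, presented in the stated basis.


the result is g(x) = -(105/2)x^6 + 315x^5 - (5075/2)x^4 + 8098x^3 - (30423/2)x^2 + 15327x - 13217/2

Δ f = -(35/2)x^6 - (105/2)x^5 - (175/2)x^4 - (143/2)x^3 - (57/2)x^2 - (11/2)x - 1/2
D f = -(35/2)x^6 + 16x^3 - 4x
∇ f = -(35/2)x^6 + (105/2)x^5 - (175/2)x^4 + (207/2)x^3 - (153/2)x^2 + (59/2)x - 9/2
(Δ + D + ∇) f = -(105/2)x^6 - 175x^4 + 48x^3 - 105x^2 + 20x - 5
E_{-2} (Δ + D + ∇) f = -(105/2)x^6 + 630x^5 - 3325x^4 + 9848x^3 - 17193x^2 + 16696x - 7009
∇ (Δ + D + ∇) f = -315x^5 + (1575/2)x^4 - 1750x^3 + (3963/2)x^2 - 1369x + 801/2
(E_{-2} + ∇) (Δ + D + ∇) f = -(105/2)x^6 + 315x^5 - (5075/2)x^4 + 8098x^3 - (30423/2)x^2 + 15327x - 13217/2


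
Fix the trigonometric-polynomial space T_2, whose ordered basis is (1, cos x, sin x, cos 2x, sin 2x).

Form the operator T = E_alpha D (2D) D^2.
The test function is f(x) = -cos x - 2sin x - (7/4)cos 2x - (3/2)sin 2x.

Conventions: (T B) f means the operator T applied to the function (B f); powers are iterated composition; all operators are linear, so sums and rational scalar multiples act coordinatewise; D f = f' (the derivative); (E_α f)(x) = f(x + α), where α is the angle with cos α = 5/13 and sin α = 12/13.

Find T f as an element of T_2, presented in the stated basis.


D f = -2cos x + sin x - 3cos 2x + (7/2)sin 2x
D D f = cos x + 2sin x + 7cos 2x + 6sin 2x
D D^2 f = 2cos x - sin x + 12cos 2x - 14sin 2x
(2D) D^2 f = 4cos x - 2sin x + 24cos 2x - 28sin 2x
D (2D) D^2 f = -2cos x - 4sin x - 56cos 2x - 48sin 2x
E_alpha D (2D) D^2 f = -(58/13)cos x + (4/13)sin x + (904/169)cos 2x + (12432/169)sin 2x

the result is g(x) = -(58/13)cos x + (4/13)sin x + (904/169)cos 2x + (12432/169)sin 2x


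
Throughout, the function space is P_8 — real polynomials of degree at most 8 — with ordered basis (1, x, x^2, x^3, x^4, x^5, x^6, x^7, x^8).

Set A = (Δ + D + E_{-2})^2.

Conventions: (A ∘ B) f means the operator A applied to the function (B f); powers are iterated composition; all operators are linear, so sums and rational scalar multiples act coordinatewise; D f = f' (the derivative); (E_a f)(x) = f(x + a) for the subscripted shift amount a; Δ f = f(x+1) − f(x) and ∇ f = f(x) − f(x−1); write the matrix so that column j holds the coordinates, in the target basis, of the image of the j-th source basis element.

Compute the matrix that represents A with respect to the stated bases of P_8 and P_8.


the matrix is [[1, 0, 10, -14, 184, -762, 3660, -15094, 63248]; [0, 1, 0, 30, -56, 920, -4572, 25620, -120752]; [0, 0, 1, 0, 60, -140, 2760, -16002, 102480]; [0, 0, 0, 1, 0, 100, -280, 6440, -42672]; [0, 0, 0, 0, 1, 0, 150, -490, 12880]; [0, 0, 0, 0, 0, 1, 0, 210, -784]; [0, 0, 0, 0, 0, 0, 1, 0, 280]; [0, 0, 0, 0, 0, 0, 0, 1, 0]; [0, 0, 0, 0, 0, 0, 0, 0, 1]] (rows listed top to bottom)

image of 1: 1
image of x: x
image of x^2: x^2 + 10
image of x^3: x^3 + 30x - 14
image of x^4: x^4 + 60x^2 - 56x + 184
image of x^5: x^5 + 100x^3 - 140x^2 + 920x - 762
image of x^6: x^6 + 150x^4 - 280x^3 + 2760x^2 - 4572x + 3660
image of x^7: x^7 + 210x^5 - 490x^4 + 6440x^3 - 16002x^2 + 25620x - 15094
image of x^8: x^8 + 280x^6 - 784x^5 + 12880x^4 - 42672x^3 + 102480x^2 - 120752x + 63248
each image's coordinates form column j of the matrix


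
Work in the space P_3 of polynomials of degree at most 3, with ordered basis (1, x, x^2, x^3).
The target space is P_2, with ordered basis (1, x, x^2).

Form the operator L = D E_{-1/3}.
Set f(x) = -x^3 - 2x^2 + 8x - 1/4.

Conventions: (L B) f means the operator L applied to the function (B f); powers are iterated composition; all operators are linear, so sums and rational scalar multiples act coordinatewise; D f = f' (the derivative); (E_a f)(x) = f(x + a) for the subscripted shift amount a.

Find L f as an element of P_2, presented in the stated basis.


E_{-1/3} f = -x^3 - x^2 + 9x - 335/108
D E_{-1/3} f = -3x^2 - 2x + 9

the image equals g(x) = -3x^2 - 2x + 9


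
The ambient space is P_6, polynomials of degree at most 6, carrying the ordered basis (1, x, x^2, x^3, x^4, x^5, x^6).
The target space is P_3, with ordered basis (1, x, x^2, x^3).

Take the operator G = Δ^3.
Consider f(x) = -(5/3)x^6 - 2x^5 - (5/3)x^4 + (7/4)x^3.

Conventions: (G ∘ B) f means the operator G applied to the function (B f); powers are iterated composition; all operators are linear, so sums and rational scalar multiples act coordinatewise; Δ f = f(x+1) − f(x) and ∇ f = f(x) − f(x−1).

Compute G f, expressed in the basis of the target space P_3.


the image equals g(x) = -200x^3 - 1020x^2 - 1900x - 2499/2

Δ f = -10x^5 - 35x^4 - 60x^3 - (199/4)x^2 - (257/12)x - 43/12
Δ Δ f = -50x^4 - 240x^3 - 490x^2 - (939/2)x - 1057/6
Δ Δ Δ f = -200x^3 - 1020x^2 - 1900x - 2499/2


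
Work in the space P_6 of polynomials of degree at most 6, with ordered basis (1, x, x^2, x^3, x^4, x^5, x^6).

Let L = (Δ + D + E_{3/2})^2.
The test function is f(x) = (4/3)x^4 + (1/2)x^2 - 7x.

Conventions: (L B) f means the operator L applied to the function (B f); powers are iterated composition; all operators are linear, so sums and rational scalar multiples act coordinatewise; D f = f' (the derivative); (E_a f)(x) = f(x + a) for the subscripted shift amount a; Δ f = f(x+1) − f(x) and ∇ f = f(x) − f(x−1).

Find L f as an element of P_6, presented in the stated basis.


the image equals g(x) = (4/3)x^4 + (112/3)x^3 + (497/2)x^2 + (1232/3)x + 461/2

Δ f = (16/3)x^3 + 8x^2 + (19/3)x - 31/6
D f = (16/3)x^3 + x - 7
E_{3/2} f = (4/3)x^4 + 8x^3 + (37/2)x^2 + (25/2)x - 21/8
(Δ + D + E_{3/2}) f = (4/3)x^4 + (56/3)x^3 + (53/2)x^2 + (119/6)x - 355/24
Δ (Δ + D + E_{3/2}) f = (16/3)x^3 + 64x^2 + (343/3)x + 199/3
D (Δ + D + E_{3/2}) f = (16/3)x^3 + 56x^2 + 53x + 119/6
E_{3/2} (Δ + D + E_{3/2}) f = (4/3)x^4 + (80/3)x^3 + (257/2)x^2 + (730/3)x + 433/3
(Δ + D + E_{3/2}) (Δ + D + E_{3/2}) f = (4/3)x^4 + (112/3)x^3 + (497/2)x^2 + (1232/3)x + 461/2


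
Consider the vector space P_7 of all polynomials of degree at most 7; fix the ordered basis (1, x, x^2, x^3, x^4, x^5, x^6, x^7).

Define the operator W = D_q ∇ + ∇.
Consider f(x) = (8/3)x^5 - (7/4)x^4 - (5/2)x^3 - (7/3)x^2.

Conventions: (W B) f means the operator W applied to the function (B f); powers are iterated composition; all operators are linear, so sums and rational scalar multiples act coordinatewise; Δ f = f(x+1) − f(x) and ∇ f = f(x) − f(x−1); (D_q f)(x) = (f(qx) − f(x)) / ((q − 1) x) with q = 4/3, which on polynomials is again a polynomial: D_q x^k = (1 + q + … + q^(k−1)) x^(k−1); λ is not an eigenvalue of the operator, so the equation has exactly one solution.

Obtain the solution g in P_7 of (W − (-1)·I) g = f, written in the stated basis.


write g with unknown coordinates in the stated basis and equate coefficients in (W − (-1)·I) g = f
solving from the highest basis element down gives g = (8/3)x^5 - (181/12)x^4 - (311/162)x^3 + (6586/27)x^2 - (110143/162)x + 52709/108
check: W g = (40/3)x^4 - (47/81)x^3 - (6649/27)x^2 + (110143/162)x - 52709/108
so W g − (-1)·g = (8/3)x^5 - (7/4)x^4 - (5/2)x^3 - (7/3)x^2 = f ✓

g(x) = (8/3)x^5 - (181/12)x^4 - (311/162)x^3 + (6586/27)x^2 - (110143/162)x + 52709/108


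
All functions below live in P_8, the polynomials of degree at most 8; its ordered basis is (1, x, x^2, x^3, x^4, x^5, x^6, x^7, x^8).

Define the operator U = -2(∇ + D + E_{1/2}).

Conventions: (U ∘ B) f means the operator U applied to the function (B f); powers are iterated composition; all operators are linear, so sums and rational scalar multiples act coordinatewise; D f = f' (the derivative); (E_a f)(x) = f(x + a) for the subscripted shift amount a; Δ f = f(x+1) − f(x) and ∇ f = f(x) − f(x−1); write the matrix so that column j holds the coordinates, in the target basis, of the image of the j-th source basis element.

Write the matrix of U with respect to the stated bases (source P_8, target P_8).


image of 1: -2
image of x: -2x - 5
image of x^2: -2x^2 - 10x + 3/2
image of x^3: -2x^3 - 15x^2 + (9/2)x - 9/4
image of x^4: -2x^4 - 20x^3 + 9x^2 - 9x + 15/8
image of x^5: -2x^5 - 25x^4 + 15x^3 - (45/2)x^2 + (75/8)x - 33/16
image of x^6: -2x^6 - 30x^5 + (45/2)x^4 - 45x^3 + (225/8)x^2 - (99/8)x + 63/32
image of x^7: -2x^7 - 35x^6 + (63/2)x^5 - (315/4)x^4 + (525/8)x^3 - (693/16)x^2 + (441/32)x - 129/64
image of x^8: -2x^8 - 40x^7 + 42x^6 - 126x^5 + (525/4)x^4 - (231/2)x^3 + (441/8)x^2 - (129/8)x + 255/128
each image's coordinates form column j of the matrix

the matrix is [[-2, -5, 3/2, -9/4, 15/8, -33/16, 63/32, -129/64, 255/128]; [0, -2, -10, 9/2, -9, 75/8, -99/8, 441/32, -129/8]; [0, 0, -2, -15, 9, -45/2, 225/8, -693/16, 441/8]; [0, 0, 0, -2, -20, 15, -45, 525/8, -231/2]; [0, 0, 0, 0, -2, -25, 45/2, -315/4, 525/4]; [0, 0, 0, 0, 0, -2, -30, 63/2, -126]; [0, 0, 0, 0, 0, 0, -2, -35, 42]; [0, 0, 0, 0, 0, 0, 0, -2, -40]; [0, 0, 0, 0, 0, 0, 0, 0, -2]] (rows listed top to bottom)


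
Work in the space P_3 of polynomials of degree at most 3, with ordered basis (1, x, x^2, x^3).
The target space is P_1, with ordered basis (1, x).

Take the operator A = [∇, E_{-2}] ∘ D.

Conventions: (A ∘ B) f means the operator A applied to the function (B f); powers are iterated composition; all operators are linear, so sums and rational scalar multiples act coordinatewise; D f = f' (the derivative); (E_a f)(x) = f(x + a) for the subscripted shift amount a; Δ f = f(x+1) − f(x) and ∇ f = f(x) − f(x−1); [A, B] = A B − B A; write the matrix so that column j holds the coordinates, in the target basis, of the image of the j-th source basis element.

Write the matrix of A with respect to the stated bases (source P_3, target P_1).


the matrix is [[0, 0, 0, 0]; [0, 0, 0, 0]] (rows listed top to bottom)

image of 1: 0
image of x: 0
image of x^2: 0
image of x^3: 0
each image's coordinates form column j of the matrix


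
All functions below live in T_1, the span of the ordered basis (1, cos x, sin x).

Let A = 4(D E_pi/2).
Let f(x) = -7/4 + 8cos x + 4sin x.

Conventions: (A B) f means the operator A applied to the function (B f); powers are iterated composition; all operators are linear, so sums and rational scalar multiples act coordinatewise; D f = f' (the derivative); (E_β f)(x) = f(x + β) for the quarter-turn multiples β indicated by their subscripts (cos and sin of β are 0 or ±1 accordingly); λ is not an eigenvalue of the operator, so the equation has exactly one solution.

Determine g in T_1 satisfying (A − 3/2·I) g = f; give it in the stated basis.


g(x) = 7/6 - (16/11)cos x - (8/11)sin x

write g with unknown coordinates in the stated basis and equate coefficients in (A − 3/2·I) g = f
solving from the highest basis element down gives g = 7/6 - (16/11)cos x - (8/11)sin x
check: A g = (64/11)cos x + (32/11)sin x
so A g − 3/2·g = -7/4 + 8cos x + 4sin x = f ✓


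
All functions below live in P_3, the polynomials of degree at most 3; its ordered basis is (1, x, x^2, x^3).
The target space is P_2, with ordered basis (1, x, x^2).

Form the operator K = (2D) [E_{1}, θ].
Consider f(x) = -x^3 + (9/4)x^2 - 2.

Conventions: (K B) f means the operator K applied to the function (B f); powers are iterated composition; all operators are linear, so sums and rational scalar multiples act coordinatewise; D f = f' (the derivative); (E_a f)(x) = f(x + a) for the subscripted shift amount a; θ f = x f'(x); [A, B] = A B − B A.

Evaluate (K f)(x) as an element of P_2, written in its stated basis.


g(x) = -12x - 3

θ f = -3x^3 + (9/2)x^2
E_{1} θ f = -3x^3 - (9/2)x^2 + 3/2
E_{1} f = -x^3 - (3/4)x^2 + (3/2)x - 3/4
θ E_{1} f = -3x^3 - (3/2)x^2 + (3/2)x
[E_{1}, θ] f = -3x^2 - (3/2)x + 3/2
D [E_{1}, θ] f = -6x - 3/2
(2D) [E_{1}, θ] f = -12x - 3


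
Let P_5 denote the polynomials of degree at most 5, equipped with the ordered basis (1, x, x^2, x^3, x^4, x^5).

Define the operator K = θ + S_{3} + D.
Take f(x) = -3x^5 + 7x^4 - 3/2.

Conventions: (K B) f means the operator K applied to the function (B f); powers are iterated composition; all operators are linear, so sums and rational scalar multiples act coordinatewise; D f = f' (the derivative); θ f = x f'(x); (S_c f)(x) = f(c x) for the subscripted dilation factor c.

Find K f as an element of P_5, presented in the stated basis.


the image equals g(x) = -744x^5 + 580x^4 + 28x^3 - 3/2

θ f = -15x^5 + 28x^4
S_{3} f = -729x^5 + 567x^4 - 3/2
D f = -15x^4 + 28x^3
(θ + S_{3} + D) f = -744x^5 + 580x^4 + 28x^3 - 3/2


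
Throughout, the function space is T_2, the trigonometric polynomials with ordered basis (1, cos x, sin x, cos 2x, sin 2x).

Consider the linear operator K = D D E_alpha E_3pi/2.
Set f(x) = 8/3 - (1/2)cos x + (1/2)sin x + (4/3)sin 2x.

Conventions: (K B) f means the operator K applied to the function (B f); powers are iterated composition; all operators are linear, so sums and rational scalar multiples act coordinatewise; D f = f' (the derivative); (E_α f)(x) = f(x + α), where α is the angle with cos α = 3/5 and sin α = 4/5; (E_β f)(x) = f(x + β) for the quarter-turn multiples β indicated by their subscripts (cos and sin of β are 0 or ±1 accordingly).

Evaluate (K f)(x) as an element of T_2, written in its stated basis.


g(x) = (7/10)cos x - (1/10)sin x + (128/25)cos 2x - (112/75)sin 2x

E_3pi/2 f = 8/3 - (1/2)cos x - (1/2)sin x - (4/3)sin 2x
E_alpha E_3pi/2 f = 8/3 - (7/10)cos x + (1/10)sin x - (32/25)cos 2x + (28/75)sin 2x
D E_alpha E_3pi/2 f = (1/10)cos x + (7/10)sin x + (56/75)cos 2x + (64/25)sin 2x
D (D E_alpha E_3pi/2) f = (7/10)cos x - (1/10)sin x + (128/25)cos 2x - (112/75)sin 2x


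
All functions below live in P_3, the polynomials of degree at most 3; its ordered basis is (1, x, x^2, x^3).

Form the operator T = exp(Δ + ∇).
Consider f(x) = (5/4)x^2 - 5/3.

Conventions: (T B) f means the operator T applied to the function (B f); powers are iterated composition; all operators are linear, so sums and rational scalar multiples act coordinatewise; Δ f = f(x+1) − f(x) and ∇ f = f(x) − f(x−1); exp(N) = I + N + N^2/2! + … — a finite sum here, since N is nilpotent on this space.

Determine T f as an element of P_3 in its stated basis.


order-1 term: 5x
order-2 term: 5
the series for exp(Δ + ∇) f terminates at order 2
exp(Δ + ∇) f = (5/4)x^2 + 5x + 10/3

g(x) = (5/4)x^2 + 5x + 10/3


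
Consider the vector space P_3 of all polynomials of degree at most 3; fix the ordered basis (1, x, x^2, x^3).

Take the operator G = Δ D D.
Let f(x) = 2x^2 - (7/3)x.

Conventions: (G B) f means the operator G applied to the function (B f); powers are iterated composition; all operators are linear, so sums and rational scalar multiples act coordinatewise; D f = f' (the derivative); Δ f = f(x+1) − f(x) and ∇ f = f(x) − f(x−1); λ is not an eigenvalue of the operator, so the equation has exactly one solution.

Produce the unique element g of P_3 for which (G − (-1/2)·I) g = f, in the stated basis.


the image equals g(x) = 4x^2 - (14/3)x

write g with unknown coordinates in the stated basis and equate coefficients in (G − (-1/2)·I) g = f
solving from the highest basis element down gives g = 4x^2 - (14/3)x
check: G g = 0
so G g − (-1/2)·g = 2x^2 - (7/3)x = f ✓


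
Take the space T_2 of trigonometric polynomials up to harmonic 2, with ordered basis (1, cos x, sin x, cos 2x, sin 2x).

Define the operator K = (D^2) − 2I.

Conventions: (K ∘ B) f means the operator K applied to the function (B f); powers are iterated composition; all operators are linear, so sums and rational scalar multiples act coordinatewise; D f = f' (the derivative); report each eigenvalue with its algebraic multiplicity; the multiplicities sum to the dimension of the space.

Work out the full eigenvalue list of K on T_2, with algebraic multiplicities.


λ = -6 (multiplicity 2), λ = -3 (multiplicity 2), λ = -2 (multiplicity 1)

image of 1: -2
image of cos x: -3cos x
image of sin x: -3sin x
image of cos 2x: -6cos 2x
image of sin 2x: -6sin 2x
the matrix is diagonal; its diagonal is (-2, -3, -3, -6, -6)
for a triangular matrix the eigenvalues are the diagonal entries, with algebraic multiplicity their repetition count


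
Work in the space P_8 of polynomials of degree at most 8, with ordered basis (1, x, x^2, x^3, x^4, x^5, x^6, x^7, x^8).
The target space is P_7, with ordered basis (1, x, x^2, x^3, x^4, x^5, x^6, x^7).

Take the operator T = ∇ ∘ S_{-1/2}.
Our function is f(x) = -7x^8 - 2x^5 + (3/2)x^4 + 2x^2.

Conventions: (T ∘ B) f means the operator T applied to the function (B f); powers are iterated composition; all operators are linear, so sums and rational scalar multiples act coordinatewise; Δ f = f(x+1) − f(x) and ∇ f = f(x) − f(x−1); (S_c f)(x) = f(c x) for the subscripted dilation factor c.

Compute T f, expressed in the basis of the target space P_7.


the image equals g(x) = -(7/32)x^7 + (49/64)x^6 - (49/32)x^5 + (285/128)x^4 - (57/32)x^3 + (53/64)x^2 + (27/32)x - 129/256

S_{-1/2} f = -(7/256)x^8 + (1/16)x^5 + (3/32)x^4 + (1/2)x^2
∇ S_{-1/2} f = -(7/32)x^7 + (49/64)x^6 - (49/32)x^5 + (285/128)x^4 - (57/32)x^3 + (53/64)x^2 + (27/32)x - 129/256


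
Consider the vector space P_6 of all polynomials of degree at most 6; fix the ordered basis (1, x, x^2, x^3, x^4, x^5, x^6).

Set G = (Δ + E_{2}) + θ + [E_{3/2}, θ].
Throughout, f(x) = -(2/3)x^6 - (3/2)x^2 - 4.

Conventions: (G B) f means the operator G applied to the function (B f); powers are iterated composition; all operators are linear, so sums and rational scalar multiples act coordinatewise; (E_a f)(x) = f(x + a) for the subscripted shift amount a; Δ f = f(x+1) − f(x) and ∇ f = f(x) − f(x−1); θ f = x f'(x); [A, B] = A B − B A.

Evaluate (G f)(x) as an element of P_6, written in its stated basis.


the image equals g(x) = -(14/3)x^6 - 18x^5 - 95x^4 - 255x^3 - 377x^2 - (2379/8)x - 5143/48

Δ f = -4x^5 - 10x^4 - (40/3)x^3 - 10x^2 - 7x - 13/6
E_{2} f = -(2/3)x^6 - 8x^5 - 40x^4 - (320/3)x^3 - (323/2)x^2 - 134x - 158/3
(Δ + E_{2}) f = -(2/3)x^6 - 12x^5 - 50x^4 - 120x^3 - (343/2)x^2 - 141x - 329/6
θ f = -4x^6 - 3x^2
θ f = -4x^6 - 3x^2
E_{3/2} θ f = -4x^6 - 36x^5 - 135x^4 - 270x^3 - (1227/4)x^2 - (765/4)x - 837/16
E_{3/2} f = -(2/3)x^6 - 6x^5 - (45/2)x^4 - 45x^3 - (417/8)x^2 - (279/8)x - 479/32
θ E_{3/2} f = -4x^6 - 30x^5 - 90x^4 - 135x^3 - (417/4)x^2 - (279/8)x
[E_{3/2}, θ] f = -6x^5 - 45x^4 - 135x^3 - (405/2)x^2 - (1251/8)x - 837/16
((Δ + E_{2}) + θ + [E_{3/2}, θ]) f = -(14/3)x^6 - 18x^5 - 95x^4 - 255x^3 - 377x^2 - (2379/8)x - 5143/48


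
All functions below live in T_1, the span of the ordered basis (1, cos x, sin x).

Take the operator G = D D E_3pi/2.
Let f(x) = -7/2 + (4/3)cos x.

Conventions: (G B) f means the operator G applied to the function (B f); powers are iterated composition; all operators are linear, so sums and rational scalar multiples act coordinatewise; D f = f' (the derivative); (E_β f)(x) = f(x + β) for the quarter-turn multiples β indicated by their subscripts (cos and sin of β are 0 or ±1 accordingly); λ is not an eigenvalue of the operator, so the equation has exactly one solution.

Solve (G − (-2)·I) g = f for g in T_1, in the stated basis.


write g with unknown coordinates in the stated basis and equate coefficients in (G − (-2)·I) g = f
solving from the highest basis element down gives g = -7/4 + (8/15)cos x + (4/15)sin x
check: G g = (4/15)cos x - (8/15)sin x
so G g − (-2)·g = -7/2 + (4/3)cos x = f ✓

the image equals g(x) = -7/4 + (8/15)cos x + (4/15)sin x


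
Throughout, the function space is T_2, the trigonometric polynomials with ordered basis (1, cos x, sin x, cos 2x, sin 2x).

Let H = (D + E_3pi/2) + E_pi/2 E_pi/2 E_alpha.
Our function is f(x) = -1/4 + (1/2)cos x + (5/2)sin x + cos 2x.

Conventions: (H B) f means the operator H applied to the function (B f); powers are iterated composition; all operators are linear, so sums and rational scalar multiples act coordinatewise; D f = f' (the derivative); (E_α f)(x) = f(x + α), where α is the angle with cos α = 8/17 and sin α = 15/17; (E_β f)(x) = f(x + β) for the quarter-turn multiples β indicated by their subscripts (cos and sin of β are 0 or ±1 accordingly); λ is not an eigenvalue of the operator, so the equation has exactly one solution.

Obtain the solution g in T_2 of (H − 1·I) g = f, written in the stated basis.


write g with unknown coordinates in the stated basis and equate coefficients in (H − 1·I) g = f
solving from the highest basis element down gives g = -1/4 + (1/2)cos x - (7/5)sin x - (739/4205)cos 2x + (818/4205)sin 2x
check: H g = -1/2 + cos x + (11/10)sin x + (3466/4205)cos 2x + (818/4205)sin 2x
so H g − 1·g = -1/4 + (1/2)cos x + (5/2)sin x + cos 2x = f ✓

g(x) = -1/4 + (1/2)cos x - (7/5)sin x - (739/4205)cos 2x + (818/4205)sin 2x


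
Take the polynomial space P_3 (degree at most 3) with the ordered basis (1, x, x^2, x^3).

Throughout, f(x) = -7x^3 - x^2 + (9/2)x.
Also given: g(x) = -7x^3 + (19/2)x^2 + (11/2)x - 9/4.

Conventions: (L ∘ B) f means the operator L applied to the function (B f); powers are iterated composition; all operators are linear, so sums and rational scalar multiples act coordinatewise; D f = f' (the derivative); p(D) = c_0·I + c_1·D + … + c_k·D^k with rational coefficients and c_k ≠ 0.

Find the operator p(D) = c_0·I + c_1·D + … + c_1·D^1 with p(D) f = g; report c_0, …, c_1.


c_0 = 1, c_1 = -1/2

D^0 f = -7x^3 - x^2 + (9/2)x
D^1 f = -21x^2 - 2x + 9/2
matching coefficients of g against c_0 f + c_1 Df + … from the top degree down determines the c_i
solution: c_0 = 1, c_1 = -1/2


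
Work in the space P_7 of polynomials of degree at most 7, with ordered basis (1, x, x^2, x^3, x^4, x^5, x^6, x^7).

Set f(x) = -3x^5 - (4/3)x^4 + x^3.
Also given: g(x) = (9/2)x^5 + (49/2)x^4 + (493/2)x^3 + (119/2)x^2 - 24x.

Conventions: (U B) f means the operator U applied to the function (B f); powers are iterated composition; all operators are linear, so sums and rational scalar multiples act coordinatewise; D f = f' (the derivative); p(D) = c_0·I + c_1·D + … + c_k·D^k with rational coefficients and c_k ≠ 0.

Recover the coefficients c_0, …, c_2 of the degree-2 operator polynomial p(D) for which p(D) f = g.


p(D) = -(3/2)·I − (3/2)·D − 4·D^2, i.e. c_0 = -3/2, c_1 = -3/2, c_2 = -4

D^0 f = -3x^5 - (4/3)x^4 + x^3
D^1 f = -15x^4 - (16/3)x^3 + 3x^2
D^2 f = -60x^3 - 16x^2 + 6x
matching coefficients of g against c_0 f + c_1 Df + … from the top degree down determines the c_i
solution: c_0 = -3/2, c_1 = -3/2, c_2 = -4


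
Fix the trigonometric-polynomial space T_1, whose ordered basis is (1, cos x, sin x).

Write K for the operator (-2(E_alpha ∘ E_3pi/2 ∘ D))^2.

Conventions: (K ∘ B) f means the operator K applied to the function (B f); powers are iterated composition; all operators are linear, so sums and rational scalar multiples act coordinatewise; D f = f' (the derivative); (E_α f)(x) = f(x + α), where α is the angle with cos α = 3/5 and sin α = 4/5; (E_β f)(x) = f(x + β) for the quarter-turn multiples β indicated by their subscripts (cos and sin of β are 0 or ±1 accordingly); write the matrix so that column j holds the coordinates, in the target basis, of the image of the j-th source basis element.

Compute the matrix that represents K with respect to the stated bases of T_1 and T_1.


the matrix is [[0, 0, 0]; [0, -28/25, 96/25]; [0, -96/25, -28/25]] (rows listed top to bottom)

image of 1: 0
image of cos x: -(28/25)cos x - (96/25)sin x
image of sin x: (96/25)cos x - (28/25)sin x
each image's coordinates form column j of the matrix


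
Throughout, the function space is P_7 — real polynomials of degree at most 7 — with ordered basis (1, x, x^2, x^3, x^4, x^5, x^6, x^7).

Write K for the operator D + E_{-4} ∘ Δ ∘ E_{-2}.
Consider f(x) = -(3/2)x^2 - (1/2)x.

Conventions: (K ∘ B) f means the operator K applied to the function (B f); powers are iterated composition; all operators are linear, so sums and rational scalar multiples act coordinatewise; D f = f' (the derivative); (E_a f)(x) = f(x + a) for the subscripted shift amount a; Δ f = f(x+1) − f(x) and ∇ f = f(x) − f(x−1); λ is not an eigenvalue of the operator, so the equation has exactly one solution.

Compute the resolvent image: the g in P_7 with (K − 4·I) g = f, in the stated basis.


write g with unknown coordinates in the stated basis and equate coefficients in (K − 4·I) g = f
solving from the highest basis element down gives g = (3/8)x^2 + (1/2)x - 25/32
check: K g = (3/2)x - 25/8
so K g − 4·g = -(3/2)x^2 - (1/2)x = f ✓

the result is g(x) = (3/8)x^2 + (1/2)x - 25/32


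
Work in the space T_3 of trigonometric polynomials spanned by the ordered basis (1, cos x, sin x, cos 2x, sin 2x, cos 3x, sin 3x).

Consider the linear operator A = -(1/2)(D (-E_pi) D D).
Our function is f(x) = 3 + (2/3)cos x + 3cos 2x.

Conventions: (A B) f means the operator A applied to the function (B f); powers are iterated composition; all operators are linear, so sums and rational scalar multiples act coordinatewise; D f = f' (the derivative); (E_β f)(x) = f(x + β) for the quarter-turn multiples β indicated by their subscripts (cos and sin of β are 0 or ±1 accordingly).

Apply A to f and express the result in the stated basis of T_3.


the image equals g(x) = -(1/3)sin x + 12sin 2x

D f = -(2/3)sin x - 6sin 2x
D D f = -(2/3)cos x - 12cos 2x
E_pi D D f = (2/3)cos x - 12cos 2x
(-E_pi) D D f = -(2/3)cos x + 12cos 2x
D ((-E_pi) D D) f = (2/3)sin x - 24sin 2x
(-(1/2)(D (-E_pi) D D)) f = -(1/3)sin x + 12sin 2x


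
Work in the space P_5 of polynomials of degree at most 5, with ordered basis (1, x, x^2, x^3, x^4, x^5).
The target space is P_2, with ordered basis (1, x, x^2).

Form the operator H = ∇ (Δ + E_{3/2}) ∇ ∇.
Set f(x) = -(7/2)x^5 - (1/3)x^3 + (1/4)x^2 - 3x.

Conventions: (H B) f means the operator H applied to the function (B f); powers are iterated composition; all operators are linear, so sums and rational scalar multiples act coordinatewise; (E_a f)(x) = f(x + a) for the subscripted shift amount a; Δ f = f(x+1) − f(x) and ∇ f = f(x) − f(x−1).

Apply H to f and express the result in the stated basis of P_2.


the image equals g(x) = -210x^2 - 420x + 731/2

∇ f = -(35/2)x^4 + 35x^3 - 36x^2 + 19x - 85/12
∇ ∇ f = -70x^3 + 210x^2 - 247x + 215/2
Δ (∇ ∇) f = -210x^2 + 210x - 107
E_{3/2} (∇ ∇) f = -70x^3 - 105x^2 - (179/2)x - 107/4
(Δ + E_{3/2}) (∇ ∇) f = -70x^3 - 315x^2 + (241/2)x - 535/4
∇ (Δ + E_{3/2}) (∇ ∇) f = -210x^2 - 420x + 731/2


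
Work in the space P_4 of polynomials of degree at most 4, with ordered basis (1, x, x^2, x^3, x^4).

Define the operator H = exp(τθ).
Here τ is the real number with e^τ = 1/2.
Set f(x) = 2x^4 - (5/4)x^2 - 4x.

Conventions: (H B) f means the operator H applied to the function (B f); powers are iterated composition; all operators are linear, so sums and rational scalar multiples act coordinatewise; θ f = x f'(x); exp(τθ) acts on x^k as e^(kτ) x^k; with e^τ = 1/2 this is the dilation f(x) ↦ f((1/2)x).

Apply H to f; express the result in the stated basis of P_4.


the result is g(x) = (1/8)x^4 - (5/16)x^2 - 2x

exp(τθ) x^k = e^(kτ) x^k; with e^τ = 1/2 this sends x^k to (1/2)^k x^k
x ↦ 1/2 x
x^2 ↦ 1/4 x^2
x^4 ↦ 1/16 x^4
applying this coordinatewise to f: exp(τθ) f = (1/8)x^4 - (5/16)x^2 - 2x


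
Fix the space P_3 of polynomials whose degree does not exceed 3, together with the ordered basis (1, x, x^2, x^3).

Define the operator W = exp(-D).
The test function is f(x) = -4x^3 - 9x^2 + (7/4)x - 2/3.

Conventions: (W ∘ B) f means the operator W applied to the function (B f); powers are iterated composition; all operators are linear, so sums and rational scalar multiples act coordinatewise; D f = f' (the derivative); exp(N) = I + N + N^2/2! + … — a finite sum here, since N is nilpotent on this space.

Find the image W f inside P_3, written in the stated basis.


g(x) = -4x^3 + 3x^2 + (31/4)x - 89/12

order-1 term: 12x^2 + 18x - 7/4
order-2 term: -12x - 9
order-3 term: 4
the series for exp(-D) f terminates at order 3
exp(-D) f = -4x^3 + 3x^2 + (31/4)x - 89/12


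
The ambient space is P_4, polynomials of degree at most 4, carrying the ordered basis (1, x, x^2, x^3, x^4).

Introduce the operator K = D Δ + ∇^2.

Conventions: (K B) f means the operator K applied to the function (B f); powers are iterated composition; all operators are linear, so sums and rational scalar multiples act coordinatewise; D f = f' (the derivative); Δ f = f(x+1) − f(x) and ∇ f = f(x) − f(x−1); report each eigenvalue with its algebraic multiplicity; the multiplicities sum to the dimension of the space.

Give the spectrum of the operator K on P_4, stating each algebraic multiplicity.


λ = 0 (multiplicity 5)

image of 1: 0
image of x: 0
image of x^2: 4
image of x^3: 12x - 3
image of x^4: 24x^2 - 12x + 18
the matrix is upper triangular; its diagonal is (0, 0, 0, 0, 0)
for a triangular matrix the eigenvalues are the diagonal entries, with algebraic multiplicity their repetition count


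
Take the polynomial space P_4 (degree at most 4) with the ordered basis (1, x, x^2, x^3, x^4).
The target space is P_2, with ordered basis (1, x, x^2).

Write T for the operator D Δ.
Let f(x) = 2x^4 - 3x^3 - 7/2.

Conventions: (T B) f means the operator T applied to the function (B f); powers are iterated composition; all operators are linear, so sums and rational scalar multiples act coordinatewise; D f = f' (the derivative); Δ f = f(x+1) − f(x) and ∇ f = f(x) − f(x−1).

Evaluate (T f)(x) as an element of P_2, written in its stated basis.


Δ f = 8x^3 + 3x^2 - x - 1
D Δ f = 24x^2 + 6x - 1

g(x) = 24x^2 + 6x - 1


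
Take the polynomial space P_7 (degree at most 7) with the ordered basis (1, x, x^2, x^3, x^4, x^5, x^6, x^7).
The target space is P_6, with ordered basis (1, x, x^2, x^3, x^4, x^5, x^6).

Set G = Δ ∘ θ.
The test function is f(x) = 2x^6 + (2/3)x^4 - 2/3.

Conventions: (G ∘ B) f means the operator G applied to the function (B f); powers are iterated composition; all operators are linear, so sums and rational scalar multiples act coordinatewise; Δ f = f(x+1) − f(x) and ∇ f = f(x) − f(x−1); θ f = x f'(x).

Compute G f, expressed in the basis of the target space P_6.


the result is g(x) = 72x^5 + 180x^4 + (752/3)x^3 + 196x^2 + (248/3)x + 44/3

θ f = 12x^6 + (8/3)x^4
Δ θ f = 72x^5 + 180x^4 + (752/3)x^3 + 196x^2 + (248/3)x + 44/3


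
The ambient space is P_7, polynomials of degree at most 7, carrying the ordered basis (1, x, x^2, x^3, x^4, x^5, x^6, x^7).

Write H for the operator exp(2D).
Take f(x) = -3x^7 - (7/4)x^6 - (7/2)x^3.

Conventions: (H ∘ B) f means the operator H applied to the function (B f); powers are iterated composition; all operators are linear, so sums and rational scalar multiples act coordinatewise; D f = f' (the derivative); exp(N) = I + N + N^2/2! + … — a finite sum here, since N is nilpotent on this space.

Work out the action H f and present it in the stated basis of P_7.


the image equals g(x) = -3x^7 - (175/4)x^6 - 273x^5 - 945x^4 - (3927/2)x^3 - 2457x^2 - 1722x - 524

order-1 term: -42x^6 - 21x^5 - 21x^2
order-2 term: -252x^5 - 105x^4 - 42x
order-3 term: -840x^4 - 280x^3 - 28
order-4 term: -1680x^3 - 420x^2
order-5 term: -2016x^2 - 336x
order-6 term: -1344x - 112
order-7 term: -384
the series for exp(2D) f terminates at order 7
exp(2D) f = -3x^7 - (175/4)x^6 - 273x^5 - 945x^4 - (3927/2)x^3 - 2457x^2 - 1722x - 524


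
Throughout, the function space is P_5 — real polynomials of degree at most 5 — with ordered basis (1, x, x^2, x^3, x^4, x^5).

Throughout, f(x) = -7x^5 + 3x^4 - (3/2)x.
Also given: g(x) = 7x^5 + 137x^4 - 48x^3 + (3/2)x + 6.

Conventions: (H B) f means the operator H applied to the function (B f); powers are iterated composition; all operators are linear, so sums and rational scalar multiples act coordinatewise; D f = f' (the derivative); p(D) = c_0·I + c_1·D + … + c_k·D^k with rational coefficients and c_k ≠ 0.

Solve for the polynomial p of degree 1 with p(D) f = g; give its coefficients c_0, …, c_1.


c_0 = -1, c_1 = -4

D^0 f = -7x^5 + 3x^4 - (3/2)x
D^1 f = -35x^4 + 12x^3 - 3/2
matching coefficients of g against c_0 f + c_1 Df + … from the top degree down determines the c_i
solution: c_0 = -1, c_1 = -4


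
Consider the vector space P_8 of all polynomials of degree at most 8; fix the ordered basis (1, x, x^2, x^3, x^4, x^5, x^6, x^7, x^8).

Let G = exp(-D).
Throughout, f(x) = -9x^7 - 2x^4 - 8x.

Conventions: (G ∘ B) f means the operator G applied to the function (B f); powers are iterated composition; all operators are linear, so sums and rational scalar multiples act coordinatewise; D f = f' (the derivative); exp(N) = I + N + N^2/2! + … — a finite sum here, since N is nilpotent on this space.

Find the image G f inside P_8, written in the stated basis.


order-1 term: 63x^6 + 8x^3 + 8
order-2 term: -189x^5 - 12x^2
order-3 term: 315x^4 + 8x
order-4 term: -315x^3 - 2
order-5 term: 189x^2
order-6 term: -63x
order-7 term: 9
the series for exp(-D) f terminates at order 7
exp(-D) f = -9x^7 + 63x^6 - 189x^5 + 313x^4 - 307x^3 + 177x^2 - 63x + 15

the image equals g(x) = -9x^7 + 63x^6 - 189x^5 + 313x^4 - 307x^3 + 177x^2 - 63x + 15


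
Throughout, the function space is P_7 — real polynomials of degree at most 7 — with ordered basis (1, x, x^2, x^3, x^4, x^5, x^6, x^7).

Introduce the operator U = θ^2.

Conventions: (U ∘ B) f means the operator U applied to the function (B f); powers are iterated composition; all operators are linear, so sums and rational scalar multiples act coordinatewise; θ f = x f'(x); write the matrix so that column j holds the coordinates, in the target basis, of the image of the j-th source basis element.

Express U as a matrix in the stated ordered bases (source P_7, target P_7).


image of 1: 0
image of x: x
image of x^2: 4x^2
image of x^3: 9x^3
image of x^4: 16x^4
image of x^5: 25x^5
image of x^6: 36x^6
image of x^7: 49x^7
each image's coordinates form column j of the matrix

the matrix is [[0, 0, 0, 0, 0, 0, 0, 0]; [0, 1, 0, 0, 0, 0, 0, 0]; [0, 0, 4, 0, 0, 0, 0, 0]; [0, 0, 0, 9, 0, 0, 0, 0]; [0, 0, 0, 0, 16, 0, 0, 0]; [0, 0, 0, 0, 0, 25, 0, 0]; [0, 0, 0, 0, 0, 0, 36, 0]; [0, 0, 0, 0, 0, 0, 0, 49]] (rows listed top to bottom)


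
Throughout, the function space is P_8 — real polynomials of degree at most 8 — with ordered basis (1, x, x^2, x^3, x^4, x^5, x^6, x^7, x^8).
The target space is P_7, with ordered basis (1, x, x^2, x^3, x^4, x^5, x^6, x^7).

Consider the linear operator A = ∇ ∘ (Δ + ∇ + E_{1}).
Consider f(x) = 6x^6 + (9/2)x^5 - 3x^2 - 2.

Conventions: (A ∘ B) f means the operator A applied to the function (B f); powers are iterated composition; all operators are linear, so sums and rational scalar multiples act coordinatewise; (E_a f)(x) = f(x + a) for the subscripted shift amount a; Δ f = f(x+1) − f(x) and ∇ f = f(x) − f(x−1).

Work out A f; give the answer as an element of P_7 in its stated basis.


Δ f = 36x^5 + (225/2)x^4 + 165x^3 + 135x^2 + (105/2)x + 15/2
∇ f = 36x^5 - (135/2)x^4 + 75x^3 - 45x^2 + (15/2)x + 3/2
E_{1} f = 6x^6 + (81/2)x^5 + (225/2)x^4 + 165x^3 + 132x^2 + (105/2)x + 11/2
(Δ + ∇ + E_{1}) f = 6x^6 + (225/2)x^5 + (315/2)x^4 + 405x^3 + 222x^2 + (225/2)x + 29/2
∇ (Δ + ∇ + E_{1}) f = 36x^5 + (945/2)x^4 - 375x^3 + 1305x^2 - (1335/2)x + 489/2

the image equals g(x) = 36x^5 + (945/2)x^4 - 375x^3 + 1305x^2 - (1335/2)x + 489/2
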